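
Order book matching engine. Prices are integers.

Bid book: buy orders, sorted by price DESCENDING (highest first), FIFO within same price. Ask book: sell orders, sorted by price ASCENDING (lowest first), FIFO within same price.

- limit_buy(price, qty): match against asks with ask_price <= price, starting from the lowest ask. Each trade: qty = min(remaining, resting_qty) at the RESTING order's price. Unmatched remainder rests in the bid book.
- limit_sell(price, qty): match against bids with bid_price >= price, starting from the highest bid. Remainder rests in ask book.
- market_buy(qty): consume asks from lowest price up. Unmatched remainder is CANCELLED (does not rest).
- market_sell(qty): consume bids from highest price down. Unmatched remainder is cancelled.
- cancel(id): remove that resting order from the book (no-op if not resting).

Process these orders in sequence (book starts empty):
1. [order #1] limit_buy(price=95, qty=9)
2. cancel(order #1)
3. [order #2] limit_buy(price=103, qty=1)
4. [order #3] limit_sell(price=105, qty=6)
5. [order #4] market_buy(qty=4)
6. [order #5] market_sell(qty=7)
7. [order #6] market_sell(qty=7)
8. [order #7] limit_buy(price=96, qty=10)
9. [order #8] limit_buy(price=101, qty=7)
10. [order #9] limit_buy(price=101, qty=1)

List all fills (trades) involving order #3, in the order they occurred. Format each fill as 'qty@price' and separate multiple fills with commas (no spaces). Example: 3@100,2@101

After op 1 [order #1] limit_buy(price=95, qty=9): fills=none; bids=[#1:9@95] asks=[-]
After op 2 cancel(order #1): fills=none; bids=[-] asks=[-]
After op 3 [order #2] limit_buy(price=103, qty=1): fills=none; bids=[#2:1@103] asks=[-]
After op 4 [order #3] limit_sell(price=105, qty=6): fills=none; bids=[#2:1@103] asks=[#3:6@105]
After op 5 [order #4] market_buy(qty=4): fills=#4x#3:4@105; bids=[#2:1@103] asks=[#3:2@105]
After op 6 [order #5] market_sell(qty=7): fills=#2x#5:1@103; bids=[-] asks=[#3:2@105]
After op 7 [order #6] market_sell(qty=7): fills=none; bids=[-] asks=[#3:2@105]
After op 8 [order #7] limit_buy(price=96, qty=10): fills=none; bids=[#7:10@96] asks=[#3:2@105]
After op 9 [order #8] limit_buy(price=101, qty=7): fills=none; bids=[#8:7@101 #7:10@96] asks=[#3:2@105]
After op 10 [order #9] limit_buy(price=101, qty=1): fills=none; bids=[#8:7@101 #9:1@101 #7:10@96] asks=[#3:2@105]

Answer: 4@105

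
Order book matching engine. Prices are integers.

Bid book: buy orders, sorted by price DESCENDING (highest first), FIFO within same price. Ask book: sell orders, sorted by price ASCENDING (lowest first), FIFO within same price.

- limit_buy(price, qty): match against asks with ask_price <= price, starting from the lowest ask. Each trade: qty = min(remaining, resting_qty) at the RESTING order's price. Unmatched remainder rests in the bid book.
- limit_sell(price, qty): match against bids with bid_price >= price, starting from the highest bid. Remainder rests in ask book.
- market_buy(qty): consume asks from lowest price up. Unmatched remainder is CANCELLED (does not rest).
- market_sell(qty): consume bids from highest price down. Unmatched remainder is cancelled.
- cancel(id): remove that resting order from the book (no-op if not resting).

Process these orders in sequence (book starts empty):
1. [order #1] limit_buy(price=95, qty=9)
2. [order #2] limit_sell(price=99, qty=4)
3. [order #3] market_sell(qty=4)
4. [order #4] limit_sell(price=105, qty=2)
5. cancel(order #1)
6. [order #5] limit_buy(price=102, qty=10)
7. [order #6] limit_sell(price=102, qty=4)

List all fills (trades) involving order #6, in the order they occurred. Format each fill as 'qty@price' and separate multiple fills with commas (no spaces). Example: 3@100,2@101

After op 1 [order #1] limit_buy(price=95, qty=9): fills=none; bids=[#1:9@95] asks=[-]
After op 2 [order #2] limit_sell(price=99, qty=4): fills=none; bids=[#1:9@95] asks=[#2:4@99]
After op 3 [order #3] market_sell(qty=4): fills=#1x#3:4@95; bids=[#1:5@95] asks=[#2:4@99]
After op 4 [order #4] limit_sell(price=105, qty=2): fills=none; bids=[#1:5@95] asks=[#2:4@99 #4:2@105]
After op 5 cancel(order #1): fills=none; bids=[-] asks=[#2:4@99 #4:2@105]
After op 6 [order #5] limit_buy(price=102, qty=10): fills=#5x#2:4@99; bids=[#5:6@102] asks=[#4:2@105]
After op 7 [order #6] limit_sell(price=102, qty=4): fills=#5x#6:4@102; bids=[#5:2@102] asks=[#4:2@105]

Answer: 4@102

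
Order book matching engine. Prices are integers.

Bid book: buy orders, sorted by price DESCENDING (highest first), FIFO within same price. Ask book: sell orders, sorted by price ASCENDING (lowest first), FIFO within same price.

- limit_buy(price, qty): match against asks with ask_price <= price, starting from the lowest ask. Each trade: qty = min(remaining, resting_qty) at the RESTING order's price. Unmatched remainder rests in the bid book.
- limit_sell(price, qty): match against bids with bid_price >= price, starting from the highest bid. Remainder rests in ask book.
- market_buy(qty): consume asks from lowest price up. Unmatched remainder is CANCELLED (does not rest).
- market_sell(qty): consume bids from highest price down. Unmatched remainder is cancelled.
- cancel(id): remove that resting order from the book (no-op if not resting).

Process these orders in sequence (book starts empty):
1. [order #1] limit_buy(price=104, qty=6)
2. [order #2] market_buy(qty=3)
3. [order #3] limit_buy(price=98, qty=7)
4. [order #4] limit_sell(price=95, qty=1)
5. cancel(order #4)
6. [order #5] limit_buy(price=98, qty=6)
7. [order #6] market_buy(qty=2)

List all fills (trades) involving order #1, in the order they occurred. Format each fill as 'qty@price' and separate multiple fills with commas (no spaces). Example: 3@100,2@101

After op 1 [order #1] limit_buy(price=104, qty=6): fills=none; bids=[#1:6@104] asks=[-]
After op 2 [order #2] market_buy(qty=3): fills=none; bids=[#1:6@104] asks=[-]
After op 3 [order #3] limit_buy(price=98, qty=7): fills=none; bids=[#1:6@104 #3:7@98] asks=[-]
After op 4 [order #4] limit_sell(price=95, qty=1): fills=#1x#4:1@104; bids=[#1:5@104 #3:7@98] asks=[-]
After op 5 cancel(order #4): fills=none; bids=[#1:5@104 #3:7@98] asks=[-]
After op 6 [order #5] limit_buy(price=98, qty=6): fills=none; bids=[#1:5@104 #3:7@98 #5:6@98] asks=[-]
After op 7 [order #6] market_buy(qty=2): fills=none; bids=[#1:5@104 #3:7@98 #5:6@98] asks=[-]

Answer: 1@104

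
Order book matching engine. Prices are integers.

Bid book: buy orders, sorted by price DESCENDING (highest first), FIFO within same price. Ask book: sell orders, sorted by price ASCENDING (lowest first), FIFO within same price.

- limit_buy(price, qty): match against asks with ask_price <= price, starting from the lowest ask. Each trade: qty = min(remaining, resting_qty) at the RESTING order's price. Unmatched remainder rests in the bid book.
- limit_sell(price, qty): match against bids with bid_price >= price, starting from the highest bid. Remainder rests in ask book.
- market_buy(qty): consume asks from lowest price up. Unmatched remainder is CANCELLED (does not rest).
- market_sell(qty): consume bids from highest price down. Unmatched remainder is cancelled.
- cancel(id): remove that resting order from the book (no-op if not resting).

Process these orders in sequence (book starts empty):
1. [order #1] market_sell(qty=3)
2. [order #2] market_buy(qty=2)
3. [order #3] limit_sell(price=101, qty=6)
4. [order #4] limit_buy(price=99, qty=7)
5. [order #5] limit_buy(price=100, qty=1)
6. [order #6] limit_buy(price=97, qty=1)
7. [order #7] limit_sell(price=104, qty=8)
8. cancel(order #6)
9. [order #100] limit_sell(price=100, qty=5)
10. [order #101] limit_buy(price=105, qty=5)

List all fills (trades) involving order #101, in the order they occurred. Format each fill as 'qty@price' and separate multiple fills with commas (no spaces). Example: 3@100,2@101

Answer: 4@100,1@101

Derivation:
After op 1 [order #1] market_sell(qty=3): fills=none; bids=[-] asks=[-]
After op 2 [order #2] market_buy(qty=2): fills=none; bids=[-] asks=[-]
After op 3 [order #3] limit_sell(price=101, qty=6): fills=none; bids=[-] asks=[#3:6@101]
After op 4 [order #4] limit_buy(price=99, qty=7): fills=none; bids=[#4:7@99] asks=[#3:6@101]
After op 5 [order #5] limit_buy(price=100, qty=1): fills=none; bids=[#5:1@100 #4:7@99] asks=[#3:6@101]
After op 6 [order #6] limit_buy(price=97, qty=1): fills=none; bids=[#5:1@100 #4:7@99 #6:1@97] asks=[#3:6@101]
After op 7 [order #7] limit_sell(price=104, qty=8): fills=none; bids=[#5:1@100 #4:7@99 #6:1@97] asks=[#3:6@101 #7:8@104]
After op 8 cancel(order #6): fills=none; bids=[#5:1@100 #4:7@99] asks=[#3:6@101 #7:8@104]
After op 9 [order #100] limit_sell(price=100, qty=5): fills=#5x#100:1@100; bids=[#4:7@99] asks=[#100:4@100 #3:6@101 #7:8@104]
After op 10 [order #101] limit_buy(price=105, qty=5): fills=#101x#100:4@100 #101x#3:1@101; bids=[#4:7@99] asks=[#3:5@101 #7:8@104]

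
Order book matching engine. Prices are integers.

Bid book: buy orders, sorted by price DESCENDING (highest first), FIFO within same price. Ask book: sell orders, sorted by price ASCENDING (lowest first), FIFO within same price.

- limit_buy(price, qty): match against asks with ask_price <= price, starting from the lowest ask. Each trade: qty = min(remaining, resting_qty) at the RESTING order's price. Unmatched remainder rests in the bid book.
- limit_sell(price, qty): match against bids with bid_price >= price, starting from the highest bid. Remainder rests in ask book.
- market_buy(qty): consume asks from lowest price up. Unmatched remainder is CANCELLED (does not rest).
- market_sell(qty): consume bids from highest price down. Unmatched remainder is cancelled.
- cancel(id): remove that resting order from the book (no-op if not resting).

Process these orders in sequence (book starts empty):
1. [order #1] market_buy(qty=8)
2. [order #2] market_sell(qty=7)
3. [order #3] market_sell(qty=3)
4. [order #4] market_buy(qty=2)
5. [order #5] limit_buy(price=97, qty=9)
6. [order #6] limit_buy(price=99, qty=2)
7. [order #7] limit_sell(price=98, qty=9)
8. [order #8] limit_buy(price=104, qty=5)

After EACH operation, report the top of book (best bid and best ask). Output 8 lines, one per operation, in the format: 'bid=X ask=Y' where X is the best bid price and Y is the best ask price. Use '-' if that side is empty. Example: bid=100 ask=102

After op 1 [order #1] market_buy(qty=8): fills=none; bids=[-] asks=[-]
After op 2 [order #2] market_sell(qty=7): fills=none; bids=[-] asks=[-]
After op 3 [order #3] market_sell(qty=3): fills=none; bids=[-] asks=[-]
After op 4 [order #4] market_buy(qty=2): fills=none; bids=[-] asks=[-]
After op 5 [order #5] limit_buy(price=97, qty=9): fills=none; bids=[#5:9@97] asks=[-]
After op 6 [order #6] limit_buy(price=99, qty=2): fills=none; bids=[#6:2@99 #5:9@97] asks=[-]
After op 7 [order #7] limit_sell(price=98, qty=9): fills=#6x#7:2@99; bids=[#5:9@97] asks=[#7:7@98]
After op 8 [order #8] limit_buy(price=104, qty=5): fills=#8x#7:5@98; bids=[#5:9@97] asks=[#7:2@98]

Answer: bid=- ask=-
bid=- ask=-
bid=- ask=-
bid=- ask=-
bid=97 ask=-
bid=99 ask=-
bid=97 ask=98
bid=97 ask=98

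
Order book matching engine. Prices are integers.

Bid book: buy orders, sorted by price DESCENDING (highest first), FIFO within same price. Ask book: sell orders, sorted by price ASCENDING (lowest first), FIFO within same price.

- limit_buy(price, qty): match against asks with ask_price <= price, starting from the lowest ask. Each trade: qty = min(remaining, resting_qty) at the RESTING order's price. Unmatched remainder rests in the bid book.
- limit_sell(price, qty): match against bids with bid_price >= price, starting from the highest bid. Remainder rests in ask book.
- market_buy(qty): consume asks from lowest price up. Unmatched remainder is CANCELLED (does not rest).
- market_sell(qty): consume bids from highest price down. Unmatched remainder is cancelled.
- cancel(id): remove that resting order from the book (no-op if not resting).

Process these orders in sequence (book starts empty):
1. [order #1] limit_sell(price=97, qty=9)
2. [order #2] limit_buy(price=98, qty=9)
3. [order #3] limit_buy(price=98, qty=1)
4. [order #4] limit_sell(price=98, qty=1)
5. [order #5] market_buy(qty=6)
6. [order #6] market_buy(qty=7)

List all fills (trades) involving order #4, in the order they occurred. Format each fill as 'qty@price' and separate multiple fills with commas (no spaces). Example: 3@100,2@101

After op 1 [order #1] limit_sell(price=97, qty=9): fills=none; bids=[-] asks=[#1:9@97]
After op 2 [order #2] limit_buy(price=98, qty=9): fills=#2x#1:9@97; bids=[-] asks=[-]
After op 3 [order #3] limit_buy(price=98, qty=1): fills=none; bids=[#3:1@98] asks=[-]
After op 4 [order #4] limit_sell(price=98, qty=1): fills=#3x#4:1@98; bids=[-] asks=[-]
After op 5 [order #5] market_buy(qty=6): fills=none; bids=[-] asks=[-]
After op 6 [order #6] market_buy(qty=7): fills=none; bids=[-] asks=[-]

Answer: 1@98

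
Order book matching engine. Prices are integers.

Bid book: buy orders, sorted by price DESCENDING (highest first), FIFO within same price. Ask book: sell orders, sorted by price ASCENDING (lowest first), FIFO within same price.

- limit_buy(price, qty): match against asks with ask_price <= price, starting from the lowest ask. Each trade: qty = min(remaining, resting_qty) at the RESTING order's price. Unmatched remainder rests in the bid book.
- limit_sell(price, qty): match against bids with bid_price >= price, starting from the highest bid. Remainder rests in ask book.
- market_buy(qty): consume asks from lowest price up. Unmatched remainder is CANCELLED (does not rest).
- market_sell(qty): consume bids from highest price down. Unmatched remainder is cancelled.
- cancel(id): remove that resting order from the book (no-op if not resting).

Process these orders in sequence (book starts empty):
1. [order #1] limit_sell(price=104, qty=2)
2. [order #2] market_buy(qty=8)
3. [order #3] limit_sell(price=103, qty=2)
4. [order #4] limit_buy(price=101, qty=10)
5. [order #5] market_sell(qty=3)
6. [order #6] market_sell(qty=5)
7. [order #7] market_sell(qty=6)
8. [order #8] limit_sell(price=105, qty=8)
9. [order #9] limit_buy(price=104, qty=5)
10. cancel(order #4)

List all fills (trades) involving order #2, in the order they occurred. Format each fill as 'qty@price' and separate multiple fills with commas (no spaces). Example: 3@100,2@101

After op 1 [order #1] limit_sell(price=104, qty=2): fills=none; bids=[-] asks=[#1:2@104]
After op 2 [order #2] market_buy(qty=8): fills=#2x#1:2@104; bids=[-] asks=[-]
After op 3 [order #3] limit_sell(price=103, qty=2): fills=none; bids=[-] asks=[#3:2@103]
After op 4 [order #4] limit_buy(price=101, qty=10): fills=none; bids=[#4:10@101] asks=[#3:2@103]
After op 5 [order #5] market_sell(qty=3): fills=#4x#5:3@101; bids=[#4:7@101] asks=[#3:2@103]
After op 6 [order #6] market_sell(qty=5): fills=#4x#6:5@101; bids=[#4:2@101] asks=[#3:2@103]
After op 7 [order #7] market_sell(qty=6): fills=#4x#7:2@101; bids=[-] asks=[#3:2@103]
After op 8 [order #8] limit_sell(price=105, qty=8): fills=none; bids=[-] asks=[#3:2@103 #8:8@105]
After op 9 [order #9] limit_buy(price=104, qty=5): fills=#9x#3:2@103; bids=[#9:3@104] asks=[#8:8@105]
After op 10 cancel(order #4): fills=none; bids=[#9:3@104] asks=[#8:8@105]

Answer: 2@104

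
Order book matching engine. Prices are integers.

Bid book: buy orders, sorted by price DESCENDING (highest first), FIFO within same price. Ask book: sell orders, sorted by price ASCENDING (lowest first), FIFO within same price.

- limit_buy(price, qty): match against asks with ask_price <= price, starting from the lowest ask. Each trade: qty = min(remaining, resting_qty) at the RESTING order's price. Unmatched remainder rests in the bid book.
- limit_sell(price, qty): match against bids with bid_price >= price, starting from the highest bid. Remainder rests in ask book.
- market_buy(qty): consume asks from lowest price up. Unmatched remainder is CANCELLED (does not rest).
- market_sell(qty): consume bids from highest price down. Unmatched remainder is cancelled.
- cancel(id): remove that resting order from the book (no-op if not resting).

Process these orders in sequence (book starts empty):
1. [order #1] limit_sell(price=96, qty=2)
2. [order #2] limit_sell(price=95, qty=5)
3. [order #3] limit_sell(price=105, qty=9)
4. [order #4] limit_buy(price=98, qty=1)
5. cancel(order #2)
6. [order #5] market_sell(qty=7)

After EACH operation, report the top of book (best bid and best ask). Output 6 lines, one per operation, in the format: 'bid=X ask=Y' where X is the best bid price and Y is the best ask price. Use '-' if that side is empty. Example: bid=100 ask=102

After op 1 [order #1] limit_sell(price=96, qty=2): fills=none; bids=[-] asks=[#1:2@96]
After op 2 [order #2] limit_sell(price=95, qty=5): fills=none; bids=[-] asks=[#2:5@95 #1:2@96]
After op 3 [order #3] limit_sell(price=105, qty=9): fills=none; bids=[-] asks=[#2:5@95 #1:2@96 #3:9@105]
After op 4 [order #4] limit_buy(price=98, qty=1): fills=#4x#2:1@95; bids=[-] asks=[#2:4@95 #1:2@96 #3:9@105]
After op 5 cancel(order #2): fills=none; bids=[-] asks=[#1:2@96 #3:9@105]
After op 6 [order #5] market_sell(qty=7): fills=none; bids=[-] asks=[#1:2@96 #3:9@105]

Answer: bid=- ask=96
bid=- ask=95
bid=- ask=95
bid=- ask=95
bid=- ask=96
bid=- ask=96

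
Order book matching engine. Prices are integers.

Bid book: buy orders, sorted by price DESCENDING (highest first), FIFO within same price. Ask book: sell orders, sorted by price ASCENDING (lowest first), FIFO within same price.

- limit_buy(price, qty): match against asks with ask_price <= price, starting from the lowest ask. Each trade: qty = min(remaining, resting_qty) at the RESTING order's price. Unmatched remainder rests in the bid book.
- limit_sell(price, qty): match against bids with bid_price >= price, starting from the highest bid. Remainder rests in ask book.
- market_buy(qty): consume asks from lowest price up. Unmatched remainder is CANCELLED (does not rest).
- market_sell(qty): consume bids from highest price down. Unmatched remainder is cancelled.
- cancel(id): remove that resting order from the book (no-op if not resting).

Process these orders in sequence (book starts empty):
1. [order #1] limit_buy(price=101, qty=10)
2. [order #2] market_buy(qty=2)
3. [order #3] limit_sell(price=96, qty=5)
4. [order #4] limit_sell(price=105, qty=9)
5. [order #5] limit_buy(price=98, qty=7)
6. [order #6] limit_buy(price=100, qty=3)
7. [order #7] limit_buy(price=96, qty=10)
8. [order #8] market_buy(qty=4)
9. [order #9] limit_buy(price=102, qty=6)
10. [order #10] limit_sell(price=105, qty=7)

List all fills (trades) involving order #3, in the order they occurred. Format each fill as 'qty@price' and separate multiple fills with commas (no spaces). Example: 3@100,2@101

After op 1 [order #1] limit_buy(price=101, qty=10): fills=none; bids=[#1:10@101] asks=[-]
After op 2 [order #2] market_buy(qty=2): fills=none; bids=[#1:10@101] asks=[-]
After op 3 [order #3] limit_sell(price=96, qty=5): fills=#1x#3:5@101; bids=[#1:5@101] asks=[-]
After op 4 [order #4] limit_sell(price=105, qty=9): fills=none; bids=[#1:5@101] asks=[#4:9@105]
After op 5 [order #5] limit_buy(price=98, qty=7): fills=none; bids=[#1:5@101 #5:7@98] asks=[#4:9@105]
After op 6 [order #6] limit_buy(price=100, qty=3): fills=none; bids=[#1:5@101 #6:3@100 #5:7@98] asks=[#4:9@105]
After op 7 [order #7] limit_buy(price=96, qty=10): fills=none; bids=[#1:5@101 #6:3@100 #5:7@98 #7:10@96] asks=[#4:9@105]
After op 8 [order #8] market_buy(qty=4): fills=#8x#4:4@105; bids=[#1:5@101 #6:3@100 #5:7@98 #7:10@96] asks=[#4:5@105]
After op 9 [order #9] limit_buy(price=102, qty=6): fills=none; bids=[#9:6@102 #1:5@101 #6:3@100 #5:7@98 #7:10@96] asks=[#4:5@105]
After op 10 [order #10] limit_sell(price=105, qty=7): fills=none; bids=[#9:6@102 #1:5@101 #6:3@100 #5:7@98 #7:10@96] asks=[#4:5@105 #10:7@105]

Answer: 5@101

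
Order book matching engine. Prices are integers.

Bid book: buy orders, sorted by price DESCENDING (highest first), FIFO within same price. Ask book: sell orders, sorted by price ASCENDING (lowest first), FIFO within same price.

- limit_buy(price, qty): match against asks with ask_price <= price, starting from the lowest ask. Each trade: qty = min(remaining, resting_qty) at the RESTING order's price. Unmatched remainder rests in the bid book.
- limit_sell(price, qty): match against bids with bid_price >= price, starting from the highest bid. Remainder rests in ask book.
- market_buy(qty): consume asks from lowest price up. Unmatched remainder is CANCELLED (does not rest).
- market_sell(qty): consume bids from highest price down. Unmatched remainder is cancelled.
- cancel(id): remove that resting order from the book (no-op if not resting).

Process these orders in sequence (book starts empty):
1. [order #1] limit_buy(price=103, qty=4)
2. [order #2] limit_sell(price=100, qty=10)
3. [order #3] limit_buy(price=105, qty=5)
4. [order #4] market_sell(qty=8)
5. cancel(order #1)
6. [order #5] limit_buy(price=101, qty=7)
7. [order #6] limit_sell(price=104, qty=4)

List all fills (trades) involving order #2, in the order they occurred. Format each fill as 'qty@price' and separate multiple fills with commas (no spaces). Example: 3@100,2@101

After op 1 [order #1] limit_buy(price=103, qty=4): fills=none; bids=[#1:4@103] asks=[-]
After op 2 [order #2] limit_sell(price=100, qty=10): fills=#1x#2:4@103; bids=[-] asks=[#2:6@100]
After op 3 [order #3] limit_buy(price=105, qty=5): fills=#3x#2:5@100; bids=[-] asks=[#2:1@100]
After op 4 [order #4] market_sell(qty=8): fills=none; bids=[-] asks=[#2:1@100]
After op 5 cancel(order #1): fills=none; bids=[-] asks=[#2:1@100]
After op 6 [order #5] limit_buy(price=101, qty=7): fills=#5x#2:1@100; bids=[#5:6@101] asks=[-]
After op 7 [order #6] limit_sell(price=104, qty=4): fills=none; bids=[#5:6@101] asks=[#6:4@104]

Answer: 4@103,5@100,1@100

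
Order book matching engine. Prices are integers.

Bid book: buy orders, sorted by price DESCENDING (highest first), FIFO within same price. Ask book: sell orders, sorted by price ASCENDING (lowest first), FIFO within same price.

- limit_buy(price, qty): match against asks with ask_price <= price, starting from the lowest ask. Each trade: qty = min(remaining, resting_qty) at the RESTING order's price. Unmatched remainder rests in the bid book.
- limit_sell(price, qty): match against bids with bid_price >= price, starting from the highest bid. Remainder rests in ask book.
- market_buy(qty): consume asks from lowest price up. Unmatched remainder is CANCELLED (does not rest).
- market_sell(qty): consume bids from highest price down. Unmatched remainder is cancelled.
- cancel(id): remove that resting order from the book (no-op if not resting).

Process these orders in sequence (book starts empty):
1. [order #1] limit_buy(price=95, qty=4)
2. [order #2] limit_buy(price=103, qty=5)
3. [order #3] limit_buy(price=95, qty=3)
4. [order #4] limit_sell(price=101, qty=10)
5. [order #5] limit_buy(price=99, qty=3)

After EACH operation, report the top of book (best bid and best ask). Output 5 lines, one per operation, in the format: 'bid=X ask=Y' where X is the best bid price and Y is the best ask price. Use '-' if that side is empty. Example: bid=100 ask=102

After op 1 [order #1] limit_buy(price=95, qty=4): fills=none; bids=[#1:4@95] asks=[-]
After op 2 [order #2] limit_buy(price=103, qty=5): fills=none; bids=[#2:5@103 #1:4@95] asks=[-]
After op 3 [order #3] limit_buy(price=95, qty=3): fills=none; bids=[#2:5@103 #1:4@95 #3:3@95] asks=[-]
After op 4 [order #4] limit_sell(price=101, qty=10): fills=#2x#4:5@103; bids=[#1:4@95 #3:3@95] asks=[#4:5@101]
After op 5 [order #5] limit_buy(price=99, qty=3): fills=none; bids=[#5:3@99 #1:4@95 #3:3@95] asks=[#4:5@101]

Answer: bid=95 ask=-
bid=103 ask=-
bid=103 ask=-
bid=95 ask=101
bid=99 ask=101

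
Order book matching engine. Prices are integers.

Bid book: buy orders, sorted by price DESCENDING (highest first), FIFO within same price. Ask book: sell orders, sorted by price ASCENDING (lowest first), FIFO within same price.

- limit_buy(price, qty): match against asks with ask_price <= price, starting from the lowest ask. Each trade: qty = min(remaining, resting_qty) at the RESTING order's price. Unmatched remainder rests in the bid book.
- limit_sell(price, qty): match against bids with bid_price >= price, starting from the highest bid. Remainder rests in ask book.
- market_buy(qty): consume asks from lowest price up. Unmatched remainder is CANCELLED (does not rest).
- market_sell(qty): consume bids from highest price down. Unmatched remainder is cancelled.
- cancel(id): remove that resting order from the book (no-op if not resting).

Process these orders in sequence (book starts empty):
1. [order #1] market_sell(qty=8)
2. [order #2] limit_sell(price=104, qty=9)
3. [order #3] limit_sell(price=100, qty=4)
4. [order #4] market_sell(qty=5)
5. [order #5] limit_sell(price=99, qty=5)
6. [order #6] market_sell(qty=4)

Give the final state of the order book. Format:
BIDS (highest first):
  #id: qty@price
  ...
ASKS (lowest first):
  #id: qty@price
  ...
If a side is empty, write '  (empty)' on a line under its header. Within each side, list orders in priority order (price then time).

Answer: BIDS (highest first):
  (empty)
ASKS (lowest first):
  #5: 5@99
  #3: 4@100
  #2: 9@104

Derivation:
After op 1 [order #1] market_sell(qty=8): fills=none; bids=[-] asks=[-]
After op 2 [order #2] limit_sell(price=104, qty=9): fills=none; bids=[-] asks=[#2:9@104]
After op 3 [order #3] limit_sell(price=100, qty=4): fills=none; bids=[-] asks=[#3:4@100 #2:9@104]
After op 4 [order #4] market_sell(qty=5): fills=none; bids=[-] asks=[#3:4@100 #2:9@104]
After op 5 [order #5] limit_sell(price=99, qty=5): fills=none; bids=[-] asks=[#5:5@99 #3:4@100 #2:9@104]
After op 6 [order #6] market_sell(qty=4): fills=none; bids=[-] asks=[#5:5@99 #3:4@100 #2:9@104]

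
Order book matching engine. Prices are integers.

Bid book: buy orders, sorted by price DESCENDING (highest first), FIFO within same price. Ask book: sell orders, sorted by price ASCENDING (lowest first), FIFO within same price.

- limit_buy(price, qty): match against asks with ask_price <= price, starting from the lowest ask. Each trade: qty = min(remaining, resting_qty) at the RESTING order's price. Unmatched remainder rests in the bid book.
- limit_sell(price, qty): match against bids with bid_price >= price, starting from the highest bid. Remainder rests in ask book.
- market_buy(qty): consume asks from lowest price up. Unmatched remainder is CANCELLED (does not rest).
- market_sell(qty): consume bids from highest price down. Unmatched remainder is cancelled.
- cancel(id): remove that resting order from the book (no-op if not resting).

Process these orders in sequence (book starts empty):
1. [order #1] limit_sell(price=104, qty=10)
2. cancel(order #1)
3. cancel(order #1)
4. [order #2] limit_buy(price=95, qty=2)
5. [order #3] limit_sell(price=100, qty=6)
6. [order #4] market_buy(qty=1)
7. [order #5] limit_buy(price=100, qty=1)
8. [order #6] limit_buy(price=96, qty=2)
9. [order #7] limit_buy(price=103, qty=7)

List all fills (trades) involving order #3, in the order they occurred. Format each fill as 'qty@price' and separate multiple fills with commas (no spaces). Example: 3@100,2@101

After op 1 [order #1] limit_sell(price=104, qty=10): fills=none; bids=[-] asks=[#1:10@104]
After op 2 cancel(order #1): fills=none; bids=[-] asks=[-]
After op 3 cancel(order #1): fills=none; bids=[-] asks=[-]
After op 4 [order #2] limit_buy(price=95, qty=2): fills=none; bids=[#2:2@95] asks=[-]
After op 5 [order #3] limit_sell(price=100, qty=6): fills=none; bids=[#2:2@95] asks=[#3:6@100]
After op 6 [order #4] market_buy(qty=1): fills=#4x#3:1@100; bids=[#2:2@95] asks=[#3:5@100]
After op 7 [order #5] limit_buy(price=100, qty=1): fills=#5x#3:1@100; bids=[#2:2@95] asks=[#3:4@100]
After op 8 [order #6] limit_buy(price=96, qty=2): fills=none; bids=[#6:2@96 #2:2@95] asks=[#3:4@100]
After op 9 [order #7] limit_buy(price=103, qty=7): fills=#7x#3:4@100; bids=[#7:3@103 #6:2@96 #2:2@95] asks=[-]

Answer: 1@100,1@100,4@100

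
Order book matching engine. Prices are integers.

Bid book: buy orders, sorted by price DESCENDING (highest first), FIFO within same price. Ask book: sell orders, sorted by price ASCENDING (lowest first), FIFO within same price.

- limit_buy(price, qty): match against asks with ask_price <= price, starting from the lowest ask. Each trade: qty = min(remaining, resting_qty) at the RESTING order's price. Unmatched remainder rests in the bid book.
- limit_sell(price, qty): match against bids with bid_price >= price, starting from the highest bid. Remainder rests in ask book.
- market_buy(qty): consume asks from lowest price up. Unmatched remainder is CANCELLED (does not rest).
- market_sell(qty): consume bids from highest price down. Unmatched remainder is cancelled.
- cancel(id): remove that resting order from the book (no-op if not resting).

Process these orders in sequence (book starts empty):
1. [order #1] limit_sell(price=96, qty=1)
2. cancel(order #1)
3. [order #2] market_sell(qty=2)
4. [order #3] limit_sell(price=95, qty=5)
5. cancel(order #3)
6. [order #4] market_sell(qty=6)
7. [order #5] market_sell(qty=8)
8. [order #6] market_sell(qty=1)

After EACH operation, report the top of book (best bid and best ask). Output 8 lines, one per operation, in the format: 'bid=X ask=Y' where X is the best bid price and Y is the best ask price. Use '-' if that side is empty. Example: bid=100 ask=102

After op 1 [order #1] limit_sell(price=96, qty=1): fills=none; bids=[-] asks=[#1:1@96]
After op 2 cancel(order #1): fills=none; bids=[-] asks=[-]
After op 3 [order #2] market_sell(qty=2): fills=none; bids=[-] asks=[-]
After op 4 [order #3] limit_sell(price=95, qty=5): fills=none; bids=[-] asks=[#3:5@95]
After op 5 cancel(order #3): fills=none; bids=[-] asks=[-]
After op 6 [order #4] market_sell(qty=6): fills=none; bids=[-] asks=[-]
After op 7 [order #5] market_sell(qty=8): fills=none; bids=[-] asks=[-]
After op 8 [order #6] market_sell(qty=1): fills=none; bids=[-] asks=[-]

Answer: bid=- ask=96
bid=- ask=-
bid=- ask=-
bid=- ask=95
bid=- ask=-
bid=- ask=-
bid=- ask=-
bid=- ask=-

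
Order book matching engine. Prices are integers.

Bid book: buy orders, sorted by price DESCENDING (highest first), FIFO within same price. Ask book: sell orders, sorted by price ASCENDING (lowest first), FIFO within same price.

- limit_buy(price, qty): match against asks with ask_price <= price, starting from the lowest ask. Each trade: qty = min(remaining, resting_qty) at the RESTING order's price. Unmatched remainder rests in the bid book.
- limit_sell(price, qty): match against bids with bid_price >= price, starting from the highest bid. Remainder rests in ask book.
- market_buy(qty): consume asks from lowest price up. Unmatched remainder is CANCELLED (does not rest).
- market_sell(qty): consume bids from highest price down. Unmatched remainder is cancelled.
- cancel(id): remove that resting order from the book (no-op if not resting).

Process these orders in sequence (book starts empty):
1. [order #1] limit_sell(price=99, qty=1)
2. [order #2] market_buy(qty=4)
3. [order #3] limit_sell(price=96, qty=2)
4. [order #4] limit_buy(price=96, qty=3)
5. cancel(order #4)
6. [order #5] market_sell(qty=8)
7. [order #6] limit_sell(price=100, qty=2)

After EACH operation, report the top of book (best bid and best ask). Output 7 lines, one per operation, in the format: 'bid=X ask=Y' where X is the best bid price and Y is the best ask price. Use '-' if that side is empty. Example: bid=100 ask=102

Answer: bid=- ask=99
bid=- ask=-
bid=- ask=96
bid=96 ask=-
bid=- ask=-
bid=- ask=-
bid=- ask=100

Derivation:
After op 1 [order #1] limit_sell(price=99, qty=1): fills=none; bids=[-] asks=[#1:1@99]
After op 2 [order #2] market_buy(qty=4): fills=#2x#1:1@99; bids=[-] asks=[-]
After op 3 [order #3] limit_sell(price=96, qty=2): fills=none; bids=[-] asks=[#3:2@96]
After op 4 [order #4] limit_buy(price=96, qty=3): fills=#4x#3:2@96; bids=[#4:1@96] asks=[-]
After op 5 cancel(order #4): fills=none; bids=[-] asks=[-]
After op 6 [order #5] market_sell(qty=8): fills=none; bids=[-] asks=[-]
After op 7 [order #6] limit_sell(price=100, qty=2): fills=none; bids=[-] asks=[#6:2@100]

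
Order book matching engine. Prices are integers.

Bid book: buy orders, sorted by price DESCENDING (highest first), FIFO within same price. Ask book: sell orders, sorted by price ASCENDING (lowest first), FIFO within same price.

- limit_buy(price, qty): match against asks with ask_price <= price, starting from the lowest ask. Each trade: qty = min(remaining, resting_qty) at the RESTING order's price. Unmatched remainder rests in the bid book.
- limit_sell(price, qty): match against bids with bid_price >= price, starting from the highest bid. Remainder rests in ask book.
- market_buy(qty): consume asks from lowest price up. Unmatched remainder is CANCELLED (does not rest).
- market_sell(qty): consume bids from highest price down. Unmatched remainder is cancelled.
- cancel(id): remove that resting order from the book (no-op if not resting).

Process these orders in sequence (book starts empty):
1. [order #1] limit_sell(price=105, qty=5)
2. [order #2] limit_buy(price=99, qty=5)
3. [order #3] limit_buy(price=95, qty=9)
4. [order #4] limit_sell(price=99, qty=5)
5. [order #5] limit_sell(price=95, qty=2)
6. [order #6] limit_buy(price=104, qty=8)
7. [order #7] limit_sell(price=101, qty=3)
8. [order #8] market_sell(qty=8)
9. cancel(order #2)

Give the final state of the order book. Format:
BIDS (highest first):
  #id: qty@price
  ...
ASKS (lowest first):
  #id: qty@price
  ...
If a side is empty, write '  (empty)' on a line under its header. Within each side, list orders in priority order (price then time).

After op 1 [order #1] limit_sell(price=105, qty=5): fills=none; bids=[-] asks=[#1:5@105]
After op 2 [order #2] limit_buy(price=99, qty=5): fills=none; bids=[#2:5@99] asks=[#1:5@105]
After op 3 [order #3] limit_buy(price=95, qty=9): fills=none; bids=[#2:5@99 #3:9@95] asks=[#1:5@105]
After op 4 [order #4] limit_sell(price=99, qty=5): fills=#2x#4:5@99; bids=[#3:9@95] asks=[#1:5@105]
After op 5 [order #5] limit_sell(price=95, qty=2): fills=#3x#5:2@95; bids=[#3:7@95] asks=[#1:5@105]
After op 6 [order #6] limit_buy(price=104, qty=8): fills=none; bids=[#6:8@104 #3:7@95] asks=[#1:5@105]
After op 7 [order #7] limit_sell(price=101, qty=3): fills=#6x#7:3@104; bids=[#6:5@104 #3:7@95] asks=[#1:5@105]
After op 8 [order #8] market_sell(qty=8): fills=#6x#8:5@104 #3x#8:3@95; bids=[#3:4@95] asks=[#1:5@105]
After op 9 cancel(order #2): fills=none; bids=[#3:4@95] asks=[#1:5@105]

Answer: BIDS (highest first):
  #3: 4@95
ASKS (lowest first):
  #1: 5@105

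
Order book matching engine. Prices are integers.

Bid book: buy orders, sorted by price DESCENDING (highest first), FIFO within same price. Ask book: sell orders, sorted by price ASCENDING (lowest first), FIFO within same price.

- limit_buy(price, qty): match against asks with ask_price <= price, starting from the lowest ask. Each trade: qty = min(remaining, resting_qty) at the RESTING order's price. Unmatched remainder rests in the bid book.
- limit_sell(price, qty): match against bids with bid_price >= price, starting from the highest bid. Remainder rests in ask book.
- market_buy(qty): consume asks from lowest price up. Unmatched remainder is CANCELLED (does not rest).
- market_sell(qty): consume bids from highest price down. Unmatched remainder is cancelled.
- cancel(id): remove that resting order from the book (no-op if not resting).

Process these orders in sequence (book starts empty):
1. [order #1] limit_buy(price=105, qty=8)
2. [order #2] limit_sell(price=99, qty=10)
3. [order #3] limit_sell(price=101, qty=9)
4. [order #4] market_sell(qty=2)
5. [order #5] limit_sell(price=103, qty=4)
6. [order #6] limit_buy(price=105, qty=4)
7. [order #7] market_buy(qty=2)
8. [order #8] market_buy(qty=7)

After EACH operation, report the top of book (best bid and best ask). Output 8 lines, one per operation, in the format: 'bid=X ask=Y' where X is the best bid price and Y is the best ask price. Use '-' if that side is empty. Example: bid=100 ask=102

After op 1 [order #1] limit_buy(price=105, qty=8): fills=none; bids=[#1:8@105] asks=[-]
After op 2 [order #2] limit_sell(price=99, qty=10): fills=#1x#2:8@105; bids=[-] asks=[#2:2@99]
After op 3 [order #3] limit_sell(price=101, qty=9): fills=none; bids=[-] asks=[#2:2@99 #3:9@101]
After op 4 [order #4] market_sell(qty=2): fills=none; bids=[-] asks=[#2:2@99 #3:9@101]
After op 5 [order #5] limit_sell(price=103, qty=4): fills=none; bids=[-] asks=[#2:2@99 #3:9@101 #5:4@103]
After op 6 [order #6] limit_buy(price=105, qty=4): fills=#6x#2:2@99 #6x#3:2@101; bids=[-] asks=[#3:7@101 #5:4@103]
After op 7 [order #7] market_buy(qty=2): fills=#7x#3:2@101; bids=[-] asks=[#3:5@101 #5:4@103]
After op 8 [order #8] market_buy(qty=7): fills=#8x#3:5@101 #8x#5:2@103; bids=[-] asks=[#5:2@103]

Answer: bid=105 ask=-
bid=- ask=99
bid=- ask=99
bid=- ask=99
bid=- ask=99
bid=- ask=101
bid=- ask=101
bid=- ask=103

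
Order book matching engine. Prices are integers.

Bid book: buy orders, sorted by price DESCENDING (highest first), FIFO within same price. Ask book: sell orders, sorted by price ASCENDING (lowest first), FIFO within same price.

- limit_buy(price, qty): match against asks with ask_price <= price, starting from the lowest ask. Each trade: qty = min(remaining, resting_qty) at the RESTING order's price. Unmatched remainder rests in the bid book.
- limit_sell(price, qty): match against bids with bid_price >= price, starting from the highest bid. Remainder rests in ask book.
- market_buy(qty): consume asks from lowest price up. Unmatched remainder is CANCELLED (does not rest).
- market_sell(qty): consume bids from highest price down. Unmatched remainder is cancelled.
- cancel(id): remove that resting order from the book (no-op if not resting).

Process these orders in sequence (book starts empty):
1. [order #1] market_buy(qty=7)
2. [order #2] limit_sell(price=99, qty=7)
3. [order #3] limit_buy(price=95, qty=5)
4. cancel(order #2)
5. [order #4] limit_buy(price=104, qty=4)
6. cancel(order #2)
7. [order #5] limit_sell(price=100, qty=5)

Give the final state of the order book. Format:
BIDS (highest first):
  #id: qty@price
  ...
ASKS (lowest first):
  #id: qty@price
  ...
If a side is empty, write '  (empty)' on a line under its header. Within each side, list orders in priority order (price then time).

After op 1 [order #1] market_buy(qty=7): fills=none; bids=[-] asks=[-]
After op 2 [order #2] limit_sell(price=99, qty=7): fills=none; bids=[-] asks=[#2:7@99]
After op 3 [order #3] limit_buy(price=95, qty=5): fills=none; bids=[#3:5@95] asks=[#2:7@99]
After op 4 cancel(order #2): fills=none; bids=[#3:5@95] asks=[-]
After op 5 [order #4] limit_buy(price=104, qty=4): fills=none; bids=[#4:4@104 #3:5@95] asks=[-]
After op 6 cancel(order #2): fills=none; bids=[#4:4@104 #3:5@95] asks=[-]
After op 7 [order #5] limit_sell(price=100, qty=5): fills=#4x#5:4@104; bids=[#3:5@95] asks=[#5:1@100]

Answer: BIDS (highest first):
  #3: 5@95
ASKS (lowest first):
  #5: 1@100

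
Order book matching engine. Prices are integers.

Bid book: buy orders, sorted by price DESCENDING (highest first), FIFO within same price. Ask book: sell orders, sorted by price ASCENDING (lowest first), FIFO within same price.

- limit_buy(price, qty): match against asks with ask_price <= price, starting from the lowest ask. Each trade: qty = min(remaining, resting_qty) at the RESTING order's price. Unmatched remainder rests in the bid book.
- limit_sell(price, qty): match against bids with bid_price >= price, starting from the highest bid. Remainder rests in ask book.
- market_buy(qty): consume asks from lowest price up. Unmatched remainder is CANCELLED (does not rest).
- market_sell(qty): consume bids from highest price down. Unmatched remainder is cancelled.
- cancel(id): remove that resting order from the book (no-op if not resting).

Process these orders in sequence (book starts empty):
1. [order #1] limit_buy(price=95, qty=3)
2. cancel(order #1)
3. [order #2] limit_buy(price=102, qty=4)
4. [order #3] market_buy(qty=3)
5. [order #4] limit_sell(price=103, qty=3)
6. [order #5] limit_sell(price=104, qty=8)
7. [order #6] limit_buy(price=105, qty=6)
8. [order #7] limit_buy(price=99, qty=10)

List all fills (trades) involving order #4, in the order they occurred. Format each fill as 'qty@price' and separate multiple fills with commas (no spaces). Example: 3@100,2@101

After op 1 [order #1] limit_buy(price=95, qty=3): fills=none; bids=[#1:3@95] asks=[-]
After op 2 cancel(order #1): fills=none; bids=[-] asks=[-]
After op 3 [order #2] limit_buy(price=102, qty=4): fills=none; bids=[#2:4@102] asks=[-]
After op 4 [order #3] market_buy(qty=3): fills=none; bids=[#2:4@102] asks=[-]
After op 5 [order #4] limit_sell(price=103, qty=3): fills=none; bids=[#2:4@102] asks=[#4:3@103]
After op 6 [order #5] limit_sell(price=104, qty=8): fills=none; bids=[#2:4@102] asks=[#4:3@103 #5:8@104]
After op 7 [order #6] limit_buy(price=105, qty=6): fills=#6x#4:3@103 #6x#5:3@104; bids=[#2:4@102] asks=[#5:5@104]
After op 8 [order #7] limit_buy(price=99, qty=10): fills=none; bids=[#2:4@102 #7:10@99] asks=[#5:5@104]

Answer: 3@103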